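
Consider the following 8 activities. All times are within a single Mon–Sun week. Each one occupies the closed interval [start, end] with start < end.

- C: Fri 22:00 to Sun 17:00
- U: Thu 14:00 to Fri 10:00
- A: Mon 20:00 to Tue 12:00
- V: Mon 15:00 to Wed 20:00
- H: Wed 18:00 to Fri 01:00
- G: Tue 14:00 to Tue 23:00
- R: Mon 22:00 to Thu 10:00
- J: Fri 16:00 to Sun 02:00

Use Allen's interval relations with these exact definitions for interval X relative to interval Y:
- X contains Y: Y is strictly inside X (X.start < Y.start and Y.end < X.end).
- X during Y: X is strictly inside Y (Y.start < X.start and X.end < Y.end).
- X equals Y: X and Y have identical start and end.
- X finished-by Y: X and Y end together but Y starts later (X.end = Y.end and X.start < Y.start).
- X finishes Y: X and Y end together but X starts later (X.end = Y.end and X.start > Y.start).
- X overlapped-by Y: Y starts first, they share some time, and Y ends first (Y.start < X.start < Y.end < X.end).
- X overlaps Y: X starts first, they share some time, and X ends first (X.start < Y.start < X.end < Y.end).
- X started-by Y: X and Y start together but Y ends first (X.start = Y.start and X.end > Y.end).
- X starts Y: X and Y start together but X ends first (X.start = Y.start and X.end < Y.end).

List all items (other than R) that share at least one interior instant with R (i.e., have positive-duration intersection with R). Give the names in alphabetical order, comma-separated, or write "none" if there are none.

Target R = [Mon 22:00, Thu 10:00].
A [Mon 20:00, Tue 12:00] → overlaps → yes.
C [Fri 22:00, Sun 17:00] → after → no.
G [Tue 14:00, Tue 23:00] → during → yes.
H [Wed 18:00, Fri 01:00] → overlapped-by → yes.
J [Fri 16:00, Sun 02:00] → after → no.
U [Thu 14:00, Fri 10:00] → after → no.
V [Mon 15:00, Wed 20:00] → overlaps → yes.
Result: A, G, H, V.

A, G, H, V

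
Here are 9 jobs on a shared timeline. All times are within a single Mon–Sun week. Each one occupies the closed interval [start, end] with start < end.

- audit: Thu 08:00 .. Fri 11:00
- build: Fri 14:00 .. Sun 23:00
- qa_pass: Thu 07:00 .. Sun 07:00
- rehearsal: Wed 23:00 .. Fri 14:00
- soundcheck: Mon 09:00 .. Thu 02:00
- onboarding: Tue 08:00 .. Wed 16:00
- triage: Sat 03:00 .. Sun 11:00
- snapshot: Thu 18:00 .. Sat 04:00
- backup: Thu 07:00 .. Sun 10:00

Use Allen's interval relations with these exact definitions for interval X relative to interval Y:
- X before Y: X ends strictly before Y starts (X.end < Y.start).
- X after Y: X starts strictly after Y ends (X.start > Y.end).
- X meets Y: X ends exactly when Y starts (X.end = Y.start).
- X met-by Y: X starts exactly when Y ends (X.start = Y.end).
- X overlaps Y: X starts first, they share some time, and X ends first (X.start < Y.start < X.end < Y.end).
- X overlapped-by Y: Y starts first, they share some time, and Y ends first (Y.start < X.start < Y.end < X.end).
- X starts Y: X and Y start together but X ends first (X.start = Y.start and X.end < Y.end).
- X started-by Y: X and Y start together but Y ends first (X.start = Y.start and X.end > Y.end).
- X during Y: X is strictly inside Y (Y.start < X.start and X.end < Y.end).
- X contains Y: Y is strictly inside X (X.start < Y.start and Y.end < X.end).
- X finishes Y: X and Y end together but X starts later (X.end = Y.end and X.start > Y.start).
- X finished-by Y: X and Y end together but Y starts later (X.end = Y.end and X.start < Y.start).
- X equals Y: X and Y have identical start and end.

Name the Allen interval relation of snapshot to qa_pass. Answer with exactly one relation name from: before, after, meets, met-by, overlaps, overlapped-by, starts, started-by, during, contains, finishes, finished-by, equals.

snapshot = [Thu 18:00, Sat 04:00]; qa_pass = [Thu 07:00, Sun 07:00].
Compare endpoints: snapshot.start > qa_pass.start, snapshot.start < qa_pass.end, snapshot.end > qa_pass.start, snapshot.end < qa_pass.end.
That pattern is 'during'.

during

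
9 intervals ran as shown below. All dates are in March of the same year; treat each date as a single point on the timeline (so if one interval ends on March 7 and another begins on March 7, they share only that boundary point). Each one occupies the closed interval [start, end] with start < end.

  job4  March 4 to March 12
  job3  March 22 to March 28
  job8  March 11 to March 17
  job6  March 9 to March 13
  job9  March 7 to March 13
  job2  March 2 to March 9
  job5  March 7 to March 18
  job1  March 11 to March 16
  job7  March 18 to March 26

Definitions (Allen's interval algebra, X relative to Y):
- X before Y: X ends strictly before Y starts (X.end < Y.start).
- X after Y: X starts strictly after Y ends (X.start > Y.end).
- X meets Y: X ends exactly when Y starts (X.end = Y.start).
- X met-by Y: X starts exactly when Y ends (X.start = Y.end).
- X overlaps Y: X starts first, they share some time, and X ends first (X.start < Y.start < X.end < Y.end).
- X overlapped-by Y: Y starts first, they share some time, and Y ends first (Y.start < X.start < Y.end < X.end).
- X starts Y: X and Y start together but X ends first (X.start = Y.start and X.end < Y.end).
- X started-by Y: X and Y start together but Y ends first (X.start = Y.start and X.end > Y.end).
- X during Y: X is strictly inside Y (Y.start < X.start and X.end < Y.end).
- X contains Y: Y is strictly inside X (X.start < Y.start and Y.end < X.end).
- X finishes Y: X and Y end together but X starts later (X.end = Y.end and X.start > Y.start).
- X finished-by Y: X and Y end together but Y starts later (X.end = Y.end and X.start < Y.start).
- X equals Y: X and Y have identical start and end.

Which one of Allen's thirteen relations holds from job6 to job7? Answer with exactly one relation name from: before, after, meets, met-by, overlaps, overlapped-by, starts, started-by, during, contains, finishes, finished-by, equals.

before

job6 = [March 9, March 13]; job7 = [March 18, March 26].
Compare endpoints: job6.start < job7.start, job6.start < job7.end, job6.end < job7.start, job6.end < job7.end.
That pattern is 'before'.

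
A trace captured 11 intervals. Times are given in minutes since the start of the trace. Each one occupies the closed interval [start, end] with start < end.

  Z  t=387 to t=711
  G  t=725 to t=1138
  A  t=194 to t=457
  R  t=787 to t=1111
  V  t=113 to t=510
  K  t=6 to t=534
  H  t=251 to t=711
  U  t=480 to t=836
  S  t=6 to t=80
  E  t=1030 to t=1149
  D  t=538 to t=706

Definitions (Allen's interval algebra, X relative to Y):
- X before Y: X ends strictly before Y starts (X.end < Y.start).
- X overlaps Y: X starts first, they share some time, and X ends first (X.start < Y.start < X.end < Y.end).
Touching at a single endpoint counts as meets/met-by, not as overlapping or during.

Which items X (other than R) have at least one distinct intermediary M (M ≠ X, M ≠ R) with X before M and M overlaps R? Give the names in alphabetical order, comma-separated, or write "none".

A, S

Target R = [t=787, t=1111].
Intermediaries M with M overlaps R: U.
Via U — items with X before U: A, S.
Union: A, S.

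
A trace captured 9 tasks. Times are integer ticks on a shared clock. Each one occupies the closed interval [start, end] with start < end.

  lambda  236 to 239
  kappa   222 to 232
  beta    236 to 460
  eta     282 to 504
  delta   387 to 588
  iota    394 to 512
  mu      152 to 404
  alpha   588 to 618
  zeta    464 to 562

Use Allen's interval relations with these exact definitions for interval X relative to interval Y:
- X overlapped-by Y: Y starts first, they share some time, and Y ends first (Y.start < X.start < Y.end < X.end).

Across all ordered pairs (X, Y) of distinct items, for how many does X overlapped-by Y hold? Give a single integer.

Checking all 72 ordered pairs for relation 'overlapped-by'; matching pairs in alphabetical order:
(beta, mu): beta overlapped-by mu ✓
(delta, beta): delta overlapped-by beta ✓
(delta, eta): delta overlapped-by eta ✓
(delta, mu): delta overlapped-by mu ✓
(eta, beta): eta overlapped-by beta ✓
(eta, mu): eta overlapped-by mu ✓
(iota, beta): iota overlapped-by beta ✓
(iota, eta): iota overlapped-by eta ✓
(iota, mu): iota overlapped-by mu ✓
(zeta, eta): zeta overlapped-by eta ✓
(zeta, iota): zeta overlapped-by iota ✓
Count: 11.

11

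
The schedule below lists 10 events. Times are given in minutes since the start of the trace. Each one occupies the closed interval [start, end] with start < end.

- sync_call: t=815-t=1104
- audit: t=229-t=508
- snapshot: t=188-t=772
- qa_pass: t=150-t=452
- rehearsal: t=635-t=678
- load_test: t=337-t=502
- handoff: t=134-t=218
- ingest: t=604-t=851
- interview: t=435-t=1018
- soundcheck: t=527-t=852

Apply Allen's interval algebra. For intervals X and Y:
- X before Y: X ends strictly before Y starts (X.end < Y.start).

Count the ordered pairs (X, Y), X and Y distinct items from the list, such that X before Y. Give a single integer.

21

Checking all 90 ordered pairs for relation 'before'; matching pairs in alphabetical order:
(audit, ingest): audit before ingest ✓
(audit, rehearsal): audit before rehearsal ✓
(audit, soundcheck): audit before soundcheck ✓
(audit, sync_call): audit before sync_call ✓
(handoff, audit): handoff before audit ✓
(handoff, ingest): handoff before ingest ✓
(handoff, interview): handoff before interview ✓
(handoff, load_test): handoff before load_test ✓
(handoff, rehearsal): handoff before rehearsal ✓
(handoff, soundcheck): handoff before soundcheck ✓
(handoff, sync_call): handoff before sync_call ✓
(load_test, ingest): load_test before ingest ✓
(load_test, rehearsal): load_test before rehearsal ✓
(load_test, soundcheck): load_test before soundcheck ✓
(load_test, sync_call): load_test before sync_call ✓
(qa_pass, ingest): qa_pass before ingest ✓
(qa_pass, rehearsal): qa_pass before rehearsal ✓
(qa_pass, soundcheck): qa_pass before soundcheck ✓
(qa_pass, sync_call): qa_pass before sync_call ✓
(rehearsal, sync_call): rehearsal before sync_call ✓
(snapshot, sync_call): snapshot before sync_call ✓
Count: 21.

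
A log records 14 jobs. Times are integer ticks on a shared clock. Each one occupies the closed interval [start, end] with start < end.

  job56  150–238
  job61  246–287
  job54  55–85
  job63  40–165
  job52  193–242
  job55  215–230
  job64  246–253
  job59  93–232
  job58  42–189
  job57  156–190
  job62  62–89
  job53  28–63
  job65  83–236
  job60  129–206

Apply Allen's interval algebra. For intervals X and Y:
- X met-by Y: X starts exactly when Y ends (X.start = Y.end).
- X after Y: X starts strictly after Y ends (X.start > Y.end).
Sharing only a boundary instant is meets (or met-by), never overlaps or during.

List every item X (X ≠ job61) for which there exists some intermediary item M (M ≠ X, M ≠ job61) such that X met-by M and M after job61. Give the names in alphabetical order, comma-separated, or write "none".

Target job61 = [246, 287].
Intermediaries M with M after job61: none.
Union: none.

none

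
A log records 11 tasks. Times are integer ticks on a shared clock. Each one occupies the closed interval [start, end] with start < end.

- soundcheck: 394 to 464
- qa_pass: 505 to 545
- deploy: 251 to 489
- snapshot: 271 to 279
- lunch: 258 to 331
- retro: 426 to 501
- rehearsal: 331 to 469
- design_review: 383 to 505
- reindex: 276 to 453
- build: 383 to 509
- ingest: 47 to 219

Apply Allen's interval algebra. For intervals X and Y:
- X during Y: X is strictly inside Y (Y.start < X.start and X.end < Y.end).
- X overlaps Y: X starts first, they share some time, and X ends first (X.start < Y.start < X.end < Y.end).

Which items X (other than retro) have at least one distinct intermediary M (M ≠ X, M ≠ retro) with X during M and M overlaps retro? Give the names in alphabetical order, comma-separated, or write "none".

Target retro = [426, 501].
Intermediaries M with M overlaps retro: deploy, rehearsal, reindex, soundcheck.
Via deploy — items with X during deploy: lunch, rehearsal, reindex, snapshot, soundcheck.
Via rehearsal — items with X during rehearsal: soundcheck.
Via reindex — items with X during reindex: none.
Via soundcheck — items with X during soundcheck: none.
Union: lunch, rehearsal, reindex, snapshot, soundcheck.

lunch, rehearsal, reindex, snapshot, soundcheck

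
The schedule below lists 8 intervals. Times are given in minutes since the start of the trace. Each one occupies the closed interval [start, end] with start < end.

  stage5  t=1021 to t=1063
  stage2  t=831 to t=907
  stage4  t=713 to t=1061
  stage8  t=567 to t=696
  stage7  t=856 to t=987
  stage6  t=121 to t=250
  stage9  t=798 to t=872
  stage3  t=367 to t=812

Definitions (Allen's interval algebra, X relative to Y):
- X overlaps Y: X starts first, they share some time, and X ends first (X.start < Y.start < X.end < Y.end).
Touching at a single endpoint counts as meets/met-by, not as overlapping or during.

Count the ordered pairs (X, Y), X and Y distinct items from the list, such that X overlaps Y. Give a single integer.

Checking all 56 ordered pairs for relation 'overlaps'; matching pairs in alphabetical order:
(stage2, stage7): stage2 overlaps stage7 ✓
(stage3, stage4): stage3 overlaps stage4 ✓
(stage3, stage9): stage3 overlaps stage9 ✓
(stage4, stage5): stage4 overlaps stage5 ✓
(stage9, stage2): stage9 overlaps stage2 ✓
(stage9, stage7): stage9 overlaps stage7 ✓
Count: 6.

6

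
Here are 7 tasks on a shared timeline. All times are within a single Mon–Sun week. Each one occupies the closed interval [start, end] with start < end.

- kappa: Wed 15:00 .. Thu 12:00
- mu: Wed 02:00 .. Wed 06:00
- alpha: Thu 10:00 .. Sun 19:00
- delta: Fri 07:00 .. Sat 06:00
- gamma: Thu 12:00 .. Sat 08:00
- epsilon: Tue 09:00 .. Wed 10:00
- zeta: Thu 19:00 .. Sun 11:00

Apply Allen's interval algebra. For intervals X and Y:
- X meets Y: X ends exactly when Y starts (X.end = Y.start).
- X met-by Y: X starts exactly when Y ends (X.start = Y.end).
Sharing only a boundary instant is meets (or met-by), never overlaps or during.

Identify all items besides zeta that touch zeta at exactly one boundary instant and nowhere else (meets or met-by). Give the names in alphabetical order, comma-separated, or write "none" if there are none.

none

Target zeta = [Thu 19:00, Sun 11:00].
alpha [Thu 10:00, Sun 19:00] → contains → no.
delta [Fri 07:00, Sat 06:00] → during → no.
epsilon [Tue 09:00, Wed 10:00] → before → no.
gamma [Thu 12:00, Sat 08:00] → overlaps → no.
kappa [Wed 15:00, Thu 12:00] → before → no.
mu [Wed 02:00, Wed 06:00] → before → no.
Result: none.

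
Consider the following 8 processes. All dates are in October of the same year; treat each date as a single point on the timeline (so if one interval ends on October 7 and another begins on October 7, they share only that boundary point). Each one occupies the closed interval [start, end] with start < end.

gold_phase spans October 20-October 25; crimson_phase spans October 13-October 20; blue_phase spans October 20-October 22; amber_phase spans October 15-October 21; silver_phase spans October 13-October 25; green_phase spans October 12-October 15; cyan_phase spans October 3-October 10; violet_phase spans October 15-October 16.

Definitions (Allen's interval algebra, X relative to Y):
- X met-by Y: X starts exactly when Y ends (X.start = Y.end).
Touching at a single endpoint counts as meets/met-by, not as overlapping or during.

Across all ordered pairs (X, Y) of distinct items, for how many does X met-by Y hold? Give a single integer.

4

Checking all 56 ordered pairs for relation 'met-by'; matching pairs in alphabetical order:
(amber_phase, green_phase): amber_phase met-by green_phase ✓
(blue_phase, crimson_phase): blue_phase met-by crimson_phase ✓
(gold_phase, crimson_phase): gold_phase met-by crimson_phase ✓
(violet_phase, green_phase): violet_phase met-by green_phase ✓
Count: 4.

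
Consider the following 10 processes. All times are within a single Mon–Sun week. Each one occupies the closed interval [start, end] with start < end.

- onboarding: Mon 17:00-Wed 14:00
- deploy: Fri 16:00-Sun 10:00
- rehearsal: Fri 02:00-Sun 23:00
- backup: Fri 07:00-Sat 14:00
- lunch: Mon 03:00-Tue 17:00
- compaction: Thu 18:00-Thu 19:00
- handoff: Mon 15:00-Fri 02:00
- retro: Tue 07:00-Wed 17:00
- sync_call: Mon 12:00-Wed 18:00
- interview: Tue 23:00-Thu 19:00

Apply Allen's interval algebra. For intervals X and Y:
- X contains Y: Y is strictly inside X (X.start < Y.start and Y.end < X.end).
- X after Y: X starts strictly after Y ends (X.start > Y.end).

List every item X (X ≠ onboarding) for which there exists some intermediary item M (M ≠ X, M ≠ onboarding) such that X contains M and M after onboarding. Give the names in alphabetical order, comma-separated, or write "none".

handoff, rehearsal

Target onboarding = [Mon 17:00, Wed 14:00].
Intermediaries M with M after onboarding: backup, compaction, deploy, rehearsal.
Via backup — items with X contains backup: rehearsal.
Via compaction — items with X contains compaction: handoff.
Via deploy — items with X contains deploy: rehearsal.
Via rehearsal — items with X contains rehearsal: none.
Union: handoff, rehearsal.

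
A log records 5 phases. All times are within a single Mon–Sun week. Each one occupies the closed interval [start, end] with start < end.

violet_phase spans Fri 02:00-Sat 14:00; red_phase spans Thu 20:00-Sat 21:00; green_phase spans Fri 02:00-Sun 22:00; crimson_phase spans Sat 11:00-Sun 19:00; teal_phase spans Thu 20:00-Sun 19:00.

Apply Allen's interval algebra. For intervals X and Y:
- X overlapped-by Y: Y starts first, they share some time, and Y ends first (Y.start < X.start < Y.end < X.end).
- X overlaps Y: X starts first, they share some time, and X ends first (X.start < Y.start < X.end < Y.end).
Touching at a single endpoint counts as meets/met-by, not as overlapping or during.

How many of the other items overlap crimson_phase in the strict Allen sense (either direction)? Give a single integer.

2

Target crimson_phase = [Sat 11:00, Sun 19:00].
green_phase [Fri 02:00, Sun 22:00] → contains → no.
red_phase [Thu 20:00, Sat 21:00] → overlaps → counts.
teal_phase [Thu 20:00, Sun 19:00] → finished-by → no.
violet_phase [Fri 02:00, Sat 14:00] → overlaps → counts.
Total: 2.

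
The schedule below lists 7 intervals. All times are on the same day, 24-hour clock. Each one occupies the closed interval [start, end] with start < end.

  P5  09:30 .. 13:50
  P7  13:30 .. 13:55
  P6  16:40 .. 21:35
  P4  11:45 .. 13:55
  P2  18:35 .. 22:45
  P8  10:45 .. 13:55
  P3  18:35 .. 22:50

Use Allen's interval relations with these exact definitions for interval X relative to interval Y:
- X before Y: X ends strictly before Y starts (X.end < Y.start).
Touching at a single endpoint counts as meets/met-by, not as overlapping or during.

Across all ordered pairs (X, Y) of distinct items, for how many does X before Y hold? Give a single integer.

Checking all 42 ordered pairs for relation 'before'; matching pairs in alphabetical order:
(P4, P2): P4 before P2 ✓
(P4, P3): P4 before P3 ✓
(P4, P6): P4 before P6 ✓
(P5, P2): P5 before P2 ✓
(P5, P3): P5 before P3 ✓
(P5, P6): P5 before P6 ✓
(P7, P2): P7 before P2 ✓
(P7, P3): P7 before P3 ✓
(P7, P6): P7 before P6 ✓
(P8, P2): P8 before P2 ✓
(P8, P3): P8 before P3 ✓
(P8, P6): P8 before P6 ✓
Count: 12.

12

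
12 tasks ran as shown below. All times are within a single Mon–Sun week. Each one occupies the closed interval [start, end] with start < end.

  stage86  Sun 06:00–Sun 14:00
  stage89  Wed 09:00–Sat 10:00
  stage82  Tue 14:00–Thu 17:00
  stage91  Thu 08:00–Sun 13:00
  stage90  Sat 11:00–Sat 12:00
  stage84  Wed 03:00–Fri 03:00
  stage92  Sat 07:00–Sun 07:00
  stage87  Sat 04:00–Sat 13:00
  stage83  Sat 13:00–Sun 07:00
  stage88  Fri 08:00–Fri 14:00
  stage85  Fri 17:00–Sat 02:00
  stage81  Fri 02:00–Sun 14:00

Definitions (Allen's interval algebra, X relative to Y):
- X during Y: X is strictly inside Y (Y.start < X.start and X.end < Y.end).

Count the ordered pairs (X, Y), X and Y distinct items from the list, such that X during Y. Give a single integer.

16

Checking all 132 ordered pairs for relation 'during'; matching pairs in alphabetical order:
(stage83, stage81): stage83 during stage81 ✓
(stage83, stage91): stage83 during stage91 ✓
(stage85, stage81): stage85 during stage81 ✓
(stage85, stage89): stage85 during stage89 ✓
(stage85, stage91): stage85 during stage91 ✓
(stage87, stage81): stage87 during stage81 ✓
(stage87, stage91): stage87 during stage91 ✓
(stage88, stage81): stage88 during stage81 ✓
(stage88, stage89): stage88 during stage89 ✓
(stage88, stage91): stage88 during stage91 ✓
(stage90, stage81): stage90 during stage81 ✓
(stage90, stage87): stage90 during stage87 ✓
(stage90, stage91): stage90 during stage91 ✓
(stage90, stage92): stage90 during stage92 ✓
(stage92, stage81): stage92 during stage81 ✓
(stage92, stage91): stage92 during stage91 ✓
Count: 16.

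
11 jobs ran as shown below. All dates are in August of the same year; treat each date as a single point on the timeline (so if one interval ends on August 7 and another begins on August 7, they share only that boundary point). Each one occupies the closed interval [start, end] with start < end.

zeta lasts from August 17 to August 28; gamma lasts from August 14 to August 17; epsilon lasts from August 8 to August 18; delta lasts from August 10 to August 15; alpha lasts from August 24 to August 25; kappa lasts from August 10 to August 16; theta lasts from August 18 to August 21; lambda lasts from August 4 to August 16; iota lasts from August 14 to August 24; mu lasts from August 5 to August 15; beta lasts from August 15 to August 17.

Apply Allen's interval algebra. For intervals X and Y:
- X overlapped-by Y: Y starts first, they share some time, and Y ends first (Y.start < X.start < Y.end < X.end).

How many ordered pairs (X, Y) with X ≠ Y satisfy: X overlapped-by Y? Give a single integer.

16

Checking all 110 ordered pairs for relation 'overlapped-by'; matching pairs in alphabetical order:
(beta, kappa): beta overlapped-by kappa ✓
(beta, lambda): beta overlapped-by lambda ✓
(epsilon, lambda): epsilon overlapped-by lambda ✓
(epsilon, mu): epsilon overlapped-by mu ✓
(gamma, delta): gamma overlapped-by delta ✓
(gamma, kappa): gamma overlapped-by kappa ✓
(gamma, lambda): gamma overlapped-by lambda ✓
(gamma, mu): gamma overlapped-by mu ✓
(iota, delta): iota overlapped-by delta ✓
(iota, epsilon): iota overlapped-by epsilon ✓
(iota, kappa): iota overlapped-by kappa ✓
(iota, lambda): iota overlapped-by lambda ✓
(iota, mu): iota overlapped-by mu ✓
(kappa, mu): kappa overlapped-by mu ✓
(zeta, epsilon): zeta overlapped-by epsilon ✓
(zeta, iota): zeta overlapped-by iota ✓
Count: 16.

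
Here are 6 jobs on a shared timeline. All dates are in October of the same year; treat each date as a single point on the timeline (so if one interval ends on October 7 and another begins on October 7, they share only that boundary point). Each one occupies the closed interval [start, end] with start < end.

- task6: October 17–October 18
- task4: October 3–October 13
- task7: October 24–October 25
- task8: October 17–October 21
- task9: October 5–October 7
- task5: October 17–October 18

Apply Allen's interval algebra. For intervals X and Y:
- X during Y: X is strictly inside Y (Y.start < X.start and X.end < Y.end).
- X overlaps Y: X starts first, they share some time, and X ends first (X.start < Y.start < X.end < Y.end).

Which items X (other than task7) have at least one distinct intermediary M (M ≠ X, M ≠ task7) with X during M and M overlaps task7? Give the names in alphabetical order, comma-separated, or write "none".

Target task7 = [October 24, October 25].
Intermediaries M with M overlaps task7: none.
Union: none.

none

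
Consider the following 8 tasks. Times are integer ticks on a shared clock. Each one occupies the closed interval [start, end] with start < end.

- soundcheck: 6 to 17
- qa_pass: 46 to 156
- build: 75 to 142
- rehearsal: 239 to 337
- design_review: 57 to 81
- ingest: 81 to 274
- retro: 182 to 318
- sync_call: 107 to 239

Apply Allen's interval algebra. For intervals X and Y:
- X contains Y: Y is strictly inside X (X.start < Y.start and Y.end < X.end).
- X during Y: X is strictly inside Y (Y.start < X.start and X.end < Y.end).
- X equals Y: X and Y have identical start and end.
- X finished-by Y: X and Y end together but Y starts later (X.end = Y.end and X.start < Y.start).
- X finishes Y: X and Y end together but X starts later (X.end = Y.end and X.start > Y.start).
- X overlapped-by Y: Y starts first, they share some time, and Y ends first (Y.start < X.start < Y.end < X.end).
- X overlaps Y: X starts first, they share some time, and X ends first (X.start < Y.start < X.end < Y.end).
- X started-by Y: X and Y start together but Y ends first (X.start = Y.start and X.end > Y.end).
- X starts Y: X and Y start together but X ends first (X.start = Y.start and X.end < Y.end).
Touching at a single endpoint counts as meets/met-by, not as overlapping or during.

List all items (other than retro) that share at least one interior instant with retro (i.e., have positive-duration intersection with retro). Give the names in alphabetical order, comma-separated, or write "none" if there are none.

Target retro = [182, 318].
build [75, 142] → before → no.
design_review [57, 81] → before → no.
ingest [81, 274] → overlaps → yes.
qa_pass [46, 156] → before → no.
rehearsal [239, 337] → overlapped-by → yes.
soundcheck [6, 17] → before → no.
sync_call [107, 239] → overlaps → yes.
Result: ingest, rehearsal, sync_call.

ingest, rehearsal, sync_call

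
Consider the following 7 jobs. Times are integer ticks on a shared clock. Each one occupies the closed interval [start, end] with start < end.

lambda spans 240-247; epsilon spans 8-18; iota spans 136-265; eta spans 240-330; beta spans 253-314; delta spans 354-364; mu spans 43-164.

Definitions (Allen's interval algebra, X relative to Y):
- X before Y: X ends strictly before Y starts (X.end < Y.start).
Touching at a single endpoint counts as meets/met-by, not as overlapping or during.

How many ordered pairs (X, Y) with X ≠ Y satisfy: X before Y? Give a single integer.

Checking all 42 ordered pairs for relation 'before'; matching pairs in alphabetical order:
(beta, delta): beta before delta ✓
(epsilon, beta): epsilon before beta ✓
(epsilon, delta): epsilon before delta ✓
(epsilon, eta): epsilon before eta ✓
(epsilon, iota): epsilon before iota ✓
(epsilon, lambda): epsilon before lambda ✓
(epsilon, mu): epsilon before mu ✓
(eta, delta): eta before delta ✓
(iota, delta): iota before delta ✓
(lambda, beta): lambda before beta ✓
(lambda, delta): lambda before delta ✓
(mu, beta): mu before beta ✓
(mu, delta): mu before delta ✓
(mu, eta): mu before eta ✓
(mu, lambda): mu before lambda ✓
Count: 15.

15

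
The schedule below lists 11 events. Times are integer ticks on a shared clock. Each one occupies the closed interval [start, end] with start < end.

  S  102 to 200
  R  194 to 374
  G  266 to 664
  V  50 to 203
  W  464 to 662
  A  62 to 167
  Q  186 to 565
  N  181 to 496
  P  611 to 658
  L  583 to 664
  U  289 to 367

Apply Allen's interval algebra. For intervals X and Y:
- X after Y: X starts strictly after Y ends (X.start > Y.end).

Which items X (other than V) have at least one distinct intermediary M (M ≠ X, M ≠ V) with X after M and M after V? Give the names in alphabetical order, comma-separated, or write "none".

Target V = [50, 203].
Intermediaries M with M after V: G, L, P, U, W.
Via G — items with X after G: none.
Via L — items with X after L: none.
Via P — items with X after P: none.
Via U — items with X after U: L, P, W.
Via W — items with X after W: none.
Union: L, P, W.

L, P, W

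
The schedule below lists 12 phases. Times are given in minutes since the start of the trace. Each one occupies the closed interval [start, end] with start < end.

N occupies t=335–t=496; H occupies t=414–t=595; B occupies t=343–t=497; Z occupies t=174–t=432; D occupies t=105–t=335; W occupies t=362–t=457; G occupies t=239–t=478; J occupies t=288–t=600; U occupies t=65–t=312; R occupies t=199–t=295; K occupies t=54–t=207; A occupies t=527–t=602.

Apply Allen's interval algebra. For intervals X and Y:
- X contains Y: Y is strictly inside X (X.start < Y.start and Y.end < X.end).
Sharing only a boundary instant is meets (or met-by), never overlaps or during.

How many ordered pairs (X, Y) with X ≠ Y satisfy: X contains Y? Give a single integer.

10

Checking all 132 ordered pairs for relation 'contains'; matching pairs in alphabetical order:
(B, W): B contains W ✓
(D, R): D contains R ✓
(G, W): G contains W ✓
(J, B): J contains B ✓
(J, H): J contains H ✓
(J, N): J contains N ✓
(J, W): J contains W ✓
(N, W): N contains W ✓
(U, R): U contains R ✓
(Z, R): Z contains R ✓
Count: 10.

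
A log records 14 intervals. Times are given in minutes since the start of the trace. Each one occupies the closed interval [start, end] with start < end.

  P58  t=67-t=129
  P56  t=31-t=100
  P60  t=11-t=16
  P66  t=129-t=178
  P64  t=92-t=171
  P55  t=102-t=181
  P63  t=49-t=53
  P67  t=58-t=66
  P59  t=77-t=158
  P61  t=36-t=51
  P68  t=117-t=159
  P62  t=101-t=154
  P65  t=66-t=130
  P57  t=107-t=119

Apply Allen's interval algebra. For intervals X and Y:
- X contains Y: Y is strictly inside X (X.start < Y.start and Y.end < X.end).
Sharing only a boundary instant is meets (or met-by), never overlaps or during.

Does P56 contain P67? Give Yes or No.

Yes

P56 = [t=31, t=100], P67 = [t=58, t=66].
Actual relation of P56 to P67: contains.
Asked whether 'contains' holds → Yes.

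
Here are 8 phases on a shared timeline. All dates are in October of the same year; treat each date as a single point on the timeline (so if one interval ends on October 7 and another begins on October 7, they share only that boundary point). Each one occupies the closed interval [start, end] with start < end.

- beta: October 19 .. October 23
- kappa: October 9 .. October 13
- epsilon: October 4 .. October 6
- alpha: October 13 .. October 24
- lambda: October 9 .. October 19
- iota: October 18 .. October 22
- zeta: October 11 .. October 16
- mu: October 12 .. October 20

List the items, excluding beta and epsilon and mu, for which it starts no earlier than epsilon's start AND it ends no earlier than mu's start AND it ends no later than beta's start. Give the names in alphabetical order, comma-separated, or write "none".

kappa, lambda, zeta

Conditions: its start is no earlier than epsilon's start (X.start >= October 4) AND its end is no earlier than mu's start (X.end >= October 12) AND its end is no later than beta's start (X.end <= October 19).
alpha: start October 13 >= October 4? ✓; end October 24 >= October 12? ✓; end October 24 <= October 19? ✗ → no.
iota: start October 18 >= October 4? ✓; end October 22 >= October 12? ✓; end October 22 <= October 19? ✗ → no.
kappa: start October 9 >= October 4? ✓; end October 13 >= October 12? ✓; end October 13 <= October 19? ✓ → yes.
lambda: start October 9 >= October 4? ✓; end October 19 >= October 12? ✓; end October 19 <= October 19? ✓ → yes.
zeta: start October 11 >= October 4? ✓; end October 16 >= October 12? ✓; end October 16 <= October 19? ✓ → yes.
Result: kappa, lambda, zeta.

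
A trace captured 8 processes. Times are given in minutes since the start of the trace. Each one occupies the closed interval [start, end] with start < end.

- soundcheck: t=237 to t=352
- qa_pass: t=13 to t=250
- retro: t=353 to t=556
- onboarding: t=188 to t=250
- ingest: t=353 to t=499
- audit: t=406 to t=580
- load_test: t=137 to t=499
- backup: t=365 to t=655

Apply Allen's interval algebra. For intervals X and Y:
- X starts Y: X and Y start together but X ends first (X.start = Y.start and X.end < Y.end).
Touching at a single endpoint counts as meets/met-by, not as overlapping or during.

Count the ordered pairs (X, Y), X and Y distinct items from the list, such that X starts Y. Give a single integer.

1

Checking all 56 ordered pairs for relation 'starts'; matching pairs in alphabetical order:
(ingest, retro): ingest starts retro ✓
Count: 1.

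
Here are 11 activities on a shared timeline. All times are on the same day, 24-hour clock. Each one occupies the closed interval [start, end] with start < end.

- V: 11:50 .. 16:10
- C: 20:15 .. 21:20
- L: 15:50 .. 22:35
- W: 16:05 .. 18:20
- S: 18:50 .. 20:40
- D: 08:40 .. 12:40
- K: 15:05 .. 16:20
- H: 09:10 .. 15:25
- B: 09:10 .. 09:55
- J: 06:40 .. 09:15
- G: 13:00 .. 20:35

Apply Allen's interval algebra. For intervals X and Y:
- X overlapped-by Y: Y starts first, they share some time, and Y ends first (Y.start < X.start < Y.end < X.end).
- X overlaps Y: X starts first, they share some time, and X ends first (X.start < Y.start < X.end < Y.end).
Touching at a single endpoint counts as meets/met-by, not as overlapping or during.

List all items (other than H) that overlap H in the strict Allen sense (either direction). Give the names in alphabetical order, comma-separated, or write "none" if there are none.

Target H = [09:10, 15:25].
B [09:10, 09:55] → starts → no.
C [20:15, 21:20] → after → no.
D [08:40, 12:40] → overlaps → yes.
G [13:00, 20:35] → overlapped-by → yes.
J [06:40, 09:15] → overlaps → yes.
K [15:05, 16:20] → overlapped-by → yes.
L [15:50, 22:35] → after → no.
S [18:50, 20:40] → after → no.
V [11:50, 16:10] → overlapped-by → yes.
W [16:05, 18:20] → after → no.
Result: D, G, J, K, V.

D, G, J, K, V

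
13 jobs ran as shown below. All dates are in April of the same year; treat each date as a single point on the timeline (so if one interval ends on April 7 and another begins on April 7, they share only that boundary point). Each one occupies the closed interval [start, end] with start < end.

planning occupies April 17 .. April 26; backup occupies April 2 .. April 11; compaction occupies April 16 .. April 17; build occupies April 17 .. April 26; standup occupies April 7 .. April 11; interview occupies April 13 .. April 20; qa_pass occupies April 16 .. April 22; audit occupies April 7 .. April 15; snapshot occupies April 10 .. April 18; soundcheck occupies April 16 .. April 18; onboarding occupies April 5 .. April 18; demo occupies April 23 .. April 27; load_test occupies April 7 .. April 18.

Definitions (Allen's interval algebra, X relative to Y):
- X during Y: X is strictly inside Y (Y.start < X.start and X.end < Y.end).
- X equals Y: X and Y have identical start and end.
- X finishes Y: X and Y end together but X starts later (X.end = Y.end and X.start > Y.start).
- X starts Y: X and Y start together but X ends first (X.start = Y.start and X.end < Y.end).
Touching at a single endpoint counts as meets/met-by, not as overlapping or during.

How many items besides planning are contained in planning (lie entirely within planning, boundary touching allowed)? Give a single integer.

1

Target planning = [April 17, April 26].
audit [April 7, April 15] → before → no.
backup [April 2, April 11] → before → no.
build [April 17, April 26] → equals → counts.
compaction [April 16, April 17] → meets → no.
demo [April 23, April 27] → overlapped-by → no.
interview [April 13, April 20] → overlaps → no.
load_test [April 7, April 18] → overlaps → no.
onboarding [April 5, April 18] → overlaps → no.
qa_pass [April 16, April 22] → overlaps → no.
snapshot [April 10, April 18] → overlaps → no.
soundcheck [April 16, April 18] → overlaps → no.
standup [April 7, April 11] → before → no.
Total: 1.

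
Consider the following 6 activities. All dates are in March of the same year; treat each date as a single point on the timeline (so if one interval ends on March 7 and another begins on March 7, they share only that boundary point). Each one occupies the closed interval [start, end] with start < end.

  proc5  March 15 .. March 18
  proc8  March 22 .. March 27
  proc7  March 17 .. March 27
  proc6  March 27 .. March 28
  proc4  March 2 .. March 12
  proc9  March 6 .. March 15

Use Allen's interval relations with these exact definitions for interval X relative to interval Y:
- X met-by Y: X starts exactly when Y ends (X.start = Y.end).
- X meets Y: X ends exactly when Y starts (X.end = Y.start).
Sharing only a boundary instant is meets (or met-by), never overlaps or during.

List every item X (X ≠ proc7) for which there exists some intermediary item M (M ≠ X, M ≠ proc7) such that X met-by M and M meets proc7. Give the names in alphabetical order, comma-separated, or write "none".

Target proc7 = [March 17, March 27].
Intermediaries M with M meets proc7: none.
Union: none.

none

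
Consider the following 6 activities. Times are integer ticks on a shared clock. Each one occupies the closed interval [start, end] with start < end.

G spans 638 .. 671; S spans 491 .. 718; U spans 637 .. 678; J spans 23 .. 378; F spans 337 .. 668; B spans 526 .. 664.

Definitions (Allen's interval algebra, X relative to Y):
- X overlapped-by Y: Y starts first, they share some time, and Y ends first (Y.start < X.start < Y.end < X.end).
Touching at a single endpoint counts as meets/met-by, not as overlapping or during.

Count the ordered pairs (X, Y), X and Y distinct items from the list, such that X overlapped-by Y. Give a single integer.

6

Checking all 30 ordered pairs for relation 'overlapped-by'; matching pairs in alphabetical order:
(F, J): F overlapped-by J ✓
(G, B): G overlapped-by B ✓
(G, F): G overlapped-by F ✓
(S, F): S overlapped-by F ✓
(U, B): U overlapped-by B ✓
(U, F): U overlapped-by F ✓
Count: 6.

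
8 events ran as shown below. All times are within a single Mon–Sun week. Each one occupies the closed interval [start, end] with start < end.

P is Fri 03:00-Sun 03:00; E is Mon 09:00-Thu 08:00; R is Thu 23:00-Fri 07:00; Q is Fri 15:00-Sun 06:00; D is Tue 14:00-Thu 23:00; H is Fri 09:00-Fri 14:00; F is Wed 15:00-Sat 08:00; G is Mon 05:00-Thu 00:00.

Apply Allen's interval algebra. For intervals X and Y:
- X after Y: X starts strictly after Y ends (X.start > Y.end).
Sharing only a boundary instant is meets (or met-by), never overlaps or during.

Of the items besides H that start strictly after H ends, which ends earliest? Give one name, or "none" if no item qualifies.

Target H = [Fri 09:00, Fri 14:00].
D [Tue 14:00, Thu 23:00] → before → excluded.
E [Mon 09:00, Thu 08:00] → before → excluded.
F [Wed 15:00, Sat 08:00] → contains → excluded.
G [Mon 05:00, Thu 00:00] → before → excluded.
P [Fri 03:00, Sun 03:00] → contains → excluded.
Q [Fri 15:00, Sun 06:00] → after → candidate.
R [Thu 23:00, Fri 07:00] → before → excluded.
Among candidates, earliest end is Sun 06:00 → Q.

Q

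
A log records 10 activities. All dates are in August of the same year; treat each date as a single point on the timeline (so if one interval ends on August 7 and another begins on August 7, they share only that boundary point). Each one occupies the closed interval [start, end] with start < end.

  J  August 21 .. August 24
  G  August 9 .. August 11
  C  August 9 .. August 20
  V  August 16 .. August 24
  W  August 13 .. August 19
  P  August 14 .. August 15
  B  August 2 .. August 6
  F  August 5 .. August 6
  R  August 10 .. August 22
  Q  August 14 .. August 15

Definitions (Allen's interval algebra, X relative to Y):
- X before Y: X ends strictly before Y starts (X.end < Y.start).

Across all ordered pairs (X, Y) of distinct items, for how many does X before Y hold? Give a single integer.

Checking all 90 ordered pairs for relation 'before'; matching pairs in alphabetical order:
(B, C): B before C ✓
(B, G): B before G ✓
(B, J): B before J ✓
(B, P): B before P ✓
(B, Q): B before Q ✓
(B, R): B before R ✓
(B, V): B before V ✓
(B, W): B before W ✓
(C, J): C before J ✓
(F, C): F before C ✓
(F, G): F before G ✓
(F, J): F before J ✓
(F, P): F before P ✓
(F, Q): F before Q ✓
(F, R): F before R ✓
(F, V): F before V ✓
(F, W): F before W ✓
(G, J): G before J ✓
(G, P): G before P ✓
(G, Q): G before Q ✓
(G, V): G before V ✓
(G, W): G before W ✓
(P, J): P before J ✓
(P, V): P before V ✓
... plus 3 further pairs not listed.
Count: 27.

27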